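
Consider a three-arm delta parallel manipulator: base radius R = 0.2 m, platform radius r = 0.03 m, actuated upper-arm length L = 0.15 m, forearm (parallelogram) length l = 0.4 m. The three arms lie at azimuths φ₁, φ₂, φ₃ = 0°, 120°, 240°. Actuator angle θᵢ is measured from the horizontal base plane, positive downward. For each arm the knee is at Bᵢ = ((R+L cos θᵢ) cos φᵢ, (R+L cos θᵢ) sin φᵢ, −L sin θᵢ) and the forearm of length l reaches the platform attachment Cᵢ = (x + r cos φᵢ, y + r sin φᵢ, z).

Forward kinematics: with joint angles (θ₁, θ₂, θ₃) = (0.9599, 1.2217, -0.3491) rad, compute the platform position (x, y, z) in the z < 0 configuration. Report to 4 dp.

(-0.0525, -0.1614, -0.3198)

arm 1 at φ=0.0°: ρ1 = 0.2560;  S1 = (0.2560, 0.0000, -0.1229)
arm 2 at φ=120.0°: ρ2 = 0.2213;  S2 = (-0.1107, 0.1917, -0.1410)
φ3=240.0°: virtual centre (-0.1555, -0.2693, 0.0513), radius l
subtract pairs → two planes through P
linear system: -0.7334x+0.3833y = -0.0118−-0.0362z; -0.8230x+-0.5386y = 0.0187−0.3484z
Cramer: x(z) = -0.0011+0.1605z;  y(z) = -0.0330+0.4015z
quadratic in z: (1.1870)z²+(0.1367)z+(-0.0777)=0, √Δ=0.6225 → z ∈ {-0.3198, 0.2046}; z = -0.3198 (taking z<0)
x = -0.0525, y = -0.1614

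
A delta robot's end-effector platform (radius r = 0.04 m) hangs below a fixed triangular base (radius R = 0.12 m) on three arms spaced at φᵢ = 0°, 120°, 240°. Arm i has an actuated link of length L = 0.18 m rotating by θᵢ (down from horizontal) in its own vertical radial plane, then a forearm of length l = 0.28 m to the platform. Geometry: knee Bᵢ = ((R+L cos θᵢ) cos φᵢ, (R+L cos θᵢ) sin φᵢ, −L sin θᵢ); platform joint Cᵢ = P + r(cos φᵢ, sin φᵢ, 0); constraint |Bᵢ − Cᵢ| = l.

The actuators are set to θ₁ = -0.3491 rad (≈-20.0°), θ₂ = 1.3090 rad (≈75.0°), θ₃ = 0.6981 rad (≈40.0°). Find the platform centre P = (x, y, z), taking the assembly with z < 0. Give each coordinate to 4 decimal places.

(0.1408, -0.0818, -0.1833)

φ1=0.0°: virtual centre (0.2491, 0.0000, 0.0616), radius l
φ2=120.0°: virtual centre (-0.0633, 0.1096, -0.1739), radius l
arm 3 at φ=240.0°: ρ3 = 0.2179;  centre 3 = (-0.1089, -0.1887, -0.1157)
eliminate P² terms by subtracting sphere 1 from 2 and 3
plane₁₂: -0.6249x+0.2193y+-0.4709z = -0.0196
Cramer: x(z) = 0.0216-0.6502z;  y(z) = -0.0278+0.2945z
into |P−centre ₁|² = l²: 1.5095z² + 0.1564z + -0.0221 = 0;  Δ = 0.1577;  z = -0.1833 or 0.0798 → z<0 root = -0.1833
x = 0.1408, y = -0.0818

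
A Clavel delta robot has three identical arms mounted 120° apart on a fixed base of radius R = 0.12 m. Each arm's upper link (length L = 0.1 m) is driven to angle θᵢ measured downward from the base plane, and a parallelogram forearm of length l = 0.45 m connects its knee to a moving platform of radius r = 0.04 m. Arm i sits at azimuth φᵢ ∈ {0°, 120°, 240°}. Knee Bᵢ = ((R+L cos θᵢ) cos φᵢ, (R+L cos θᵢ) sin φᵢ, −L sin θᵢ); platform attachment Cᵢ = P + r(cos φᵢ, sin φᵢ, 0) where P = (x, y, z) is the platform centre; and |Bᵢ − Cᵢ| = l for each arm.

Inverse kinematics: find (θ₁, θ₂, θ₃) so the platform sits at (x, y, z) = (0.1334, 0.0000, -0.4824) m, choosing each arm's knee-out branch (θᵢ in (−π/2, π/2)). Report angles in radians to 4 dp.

φ1=0.0° → target in arm frame (0.1334, 0.0000)
  A cos θ + B sin θ = C:  -0.0534·cos θ + -0.4824·sin θ = -0.2153
  θ1 = atan2(B,A) + arccos(C/0.4853) = 0.3494
arm 2 (φ=120.0°): x'=-0.0667, y'=-0.1155
  A=0.1467, B=-0.4824, C=(l²−L²−A²−y'²−z²)/(2L)=-0.3754
  γ=atan2(-0.4824,0.1467)=-1.2756;  ψ=arccos(-0.7445)=2.4106;  θ2=γ+ψ≈1.1350
φ3=240.0° → target in arm frame (-0.0667, 0.1155)
  A=0.1467, B=-0.4824, C=(l²−L²−A²−y'²−z²)/(2L)=-0.3754
  θ3 = atan2(B,A) + arccos(C/0.5042) = 1.1350

θ₁ = 0.3494, θ₂ = 1.1350, θ₃ = 1.1350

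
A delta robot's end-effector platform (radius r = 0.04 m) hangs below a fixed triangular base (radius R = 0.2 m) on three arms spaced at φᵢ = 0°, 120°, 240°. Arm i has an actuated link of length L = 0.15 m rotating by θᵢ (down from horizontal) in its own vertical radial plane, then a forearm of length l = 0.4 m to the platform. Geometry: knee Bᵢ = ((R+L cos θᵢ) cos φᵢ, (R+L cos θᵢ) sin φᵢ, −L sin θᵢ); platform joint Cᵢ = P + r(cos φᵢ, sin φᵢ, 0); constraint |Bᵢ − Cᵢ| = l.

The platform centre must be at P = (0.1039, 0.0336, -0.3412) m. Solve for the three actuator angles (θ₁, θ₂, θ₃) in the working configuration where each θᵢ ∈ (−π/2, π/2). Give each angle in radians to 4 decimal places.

rotate P by −φ1: (0.1039, 0.0336, -0.3412)
  A=0.0561, B=-0.3412, C=(l²−L²−A²−y'²−z²)/(2L)=0.0560
  γ=atan2(-0.3412,0.0561)=-1.4078;  ψ=arccos(0.1620)=1.4081;  θ1=γ+ψ≈0.0002
arm 2 (φ=120.0°): x'=-0.0229, y'=-0.1068
  e−x'=0.1829;  (l²−L²−(e−x')²−y'²−z²)/2L = -0.0792
  √(A²+B²)=0.3871;  θ2 = -1.0788+1.7768 ≈ 0.6980
φ3=240.0° → target in arm frame (-0.0810, 0.0732)
  A=0.2410, B=-0.3412, C=(l²−L²−A²−y'²−z²)/(2L)=-0.1413
  γ=atan2(-0.3412,0.2410)=-0.9557;  ψ=arccos(-0.3381)=1.9157;  θ3=γ+ψ≈0.9600

θ₁ = 0.0002, θ₂ = 0.6980, θ₃ = 0.9600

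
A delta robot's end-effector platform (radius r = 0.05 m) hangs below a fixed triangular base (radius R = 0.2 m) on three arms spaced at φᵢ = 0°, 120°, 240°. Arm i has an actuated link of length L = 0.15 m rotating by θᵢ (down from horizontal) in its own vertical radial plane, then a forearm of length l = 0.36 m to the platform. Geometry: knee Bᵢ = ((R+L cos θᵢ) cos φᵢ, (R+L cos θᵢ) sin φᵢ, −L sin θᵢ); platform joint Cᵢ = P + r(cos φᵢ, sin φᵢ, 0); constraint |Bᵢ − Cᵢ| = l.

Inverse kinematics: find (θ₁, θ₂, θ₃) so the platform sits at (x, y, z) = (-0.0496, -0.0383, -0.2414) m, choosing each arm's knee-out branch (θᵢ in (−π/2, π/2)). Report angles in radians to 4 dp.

rotate P by −φ1: (-0.0496, -0.0383, -0.2414)
  A=0.1996, B=-0.2414, C=(l²−L²−A²−y'²−z²)/(2L)=0.0251
  √(A²+B²)=0.3132;  θ1 = -0.8799+1.4907 ≈ 0.6108
rotate P by −φ2: (-0.0084, 0.0621, -0.2414)
  e−x'=0.1584;  (l²−L²−(e−x')²−y'²−z²)/2L = 0.0663
  γ=atan2(-0.2414,0.1584)=-0.9902;  ψ=arccos(0.2296)=1.3391;  θ2=γ+ψ≈0.3489
arm 3 (φ=240.0°): x'=0.0580, y'=-0.0238
  e−x'=0.0920;  (l²−L²−(e−x')²−y'²−z²)/2L = 0.1326
  γ=atan2(-0.2414,0.0920)=-1.2066;  ψ=arccos(0.5134)=1.0317;  θ3=γ+ψ≈-0.1749

θ₁ = 0.6108, θ₂ = 0.3489, θ₃ = -0.1749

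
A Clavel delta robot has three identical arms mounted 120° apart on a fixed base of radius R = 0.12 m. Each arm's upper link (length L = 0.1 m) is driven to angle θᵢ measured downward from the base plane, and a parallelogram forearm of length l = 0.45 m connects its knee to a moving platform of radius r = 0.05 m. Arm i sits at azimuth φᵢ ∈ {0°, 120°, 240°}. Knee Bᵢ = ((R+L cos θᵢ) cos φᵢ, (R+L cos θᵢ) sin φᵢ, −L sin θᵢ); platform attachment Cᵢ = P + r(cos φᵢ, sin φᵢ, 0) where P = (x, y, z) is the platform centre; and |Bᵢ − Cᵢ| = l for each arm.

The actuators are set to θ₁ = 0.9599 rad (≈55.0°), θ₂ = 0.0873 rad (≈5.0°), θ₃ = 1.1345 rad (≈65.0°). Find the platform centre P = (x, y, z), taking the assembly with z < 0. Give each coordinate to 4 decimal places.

centre 1 = (0.1274·cos0.0°, 0.1274·sin0.0°, -0.0819) = (0.1274, 0.0000, -0.0819)
φ2=120.0°: virtual centre (-0.0848, 0.1469, -0.0087), radius l
arm 3 at φ=240.0°: e+L cos θ3 = 0.1123;  centre 3 = (-0.0561, -0.0972, -0.0906)
|centre ₂|²−|centre ₁|² = 0.0059;  |centre ₃|²−|centre ₁|² = -0.0021
linear system: -0.4243x+0.2938y = 0.0059−0.1464z; -0.3670x+-0.1944y = -0.0021−-0.0174z
det = 0.1903;  x = -0.0028+0.1226z,  y = 0.0161+-0.3211z
into |P−centre ₁|² = l²: 1.1182z² + 0.1216z + -0.1786 = 0;  Δ = 0.8136;  z = -0.4577 or 0.3490 → z<0 root = -0.4577
x = -0.0589, y = 0.1631

(-0.0589, 0.1631, -0.4577)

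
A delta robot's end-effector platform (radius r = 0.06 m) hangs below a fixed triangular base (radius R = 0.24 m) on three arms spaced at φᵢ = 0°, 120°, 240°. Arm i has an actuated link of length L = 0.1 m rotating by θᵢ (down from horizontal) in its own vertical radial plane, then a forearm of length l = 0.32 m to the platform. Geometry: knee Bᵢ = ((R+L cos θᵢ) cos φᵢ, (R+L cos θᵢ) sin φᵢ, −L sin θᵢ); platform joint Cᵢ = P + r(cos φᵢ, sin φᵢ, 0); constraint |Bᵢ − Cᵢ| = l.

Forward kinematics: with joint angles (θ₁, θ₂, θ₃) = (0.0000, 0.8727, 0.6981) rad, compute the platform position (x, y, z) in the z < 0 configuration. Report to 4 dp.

S1 = (0.2800·cos0.0°, 0.2800·sin0.0°, 0.0000) = (0.2800, 0.0000, 0.0000)
S2 = (0.2443·cos120.0°, 0.2443·sin120.0°, -0.0766) = (-0.1221, 0.2115, -0.0766)
S3 = (0.2566·cos240.0°, 0.2566·sin240.0°, -0.0643) = (-0.1283, -0.2222, -0.0643)
|S₂|²−|S₁|² = -0.0129;  |S₃|²−|S₁|² = -0.0084
linear system: -0.8043x+0.4231y = -0.0129−-0.1532z; -0.8166x+-0.4445y = -0.0084−-0.1286z
det = 0.7030;  x = 0.0132+-0.1742z,  y = -0.0053+0.0309z
sphere 1 gives Az²+Bz+C=0 with A=1.0313, B=0.0926, C=-0.0312;  B²−4AC=0.1372;  roots -0.2245, 0.1347;  negative root z = -0.2245
x = 0.0523, y = -0.0122

(0.0523, -0.0122, -0.2245)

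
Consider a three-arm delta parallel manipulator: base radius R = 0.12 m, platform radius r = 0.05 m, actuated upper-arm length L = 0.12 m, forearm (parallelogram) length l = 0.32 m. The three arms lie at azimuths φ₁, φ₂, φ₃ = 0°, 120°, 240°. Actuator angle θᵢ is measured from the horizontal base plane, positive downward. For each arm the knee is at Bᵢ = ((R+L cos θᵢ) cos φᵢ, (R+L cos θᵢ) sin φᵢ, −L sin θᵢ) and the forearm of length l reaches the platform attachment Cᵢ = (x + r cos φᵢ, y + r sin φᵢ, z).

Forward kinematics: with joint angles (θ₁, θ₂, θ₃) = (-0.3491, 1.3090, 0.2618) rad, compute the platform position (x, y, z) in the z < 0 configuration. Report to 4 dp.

arm 1 at φ=0.0°: e+L cos θ1 = 0.1828;  centre 1 = (0.1828, 0.0000, 0.0410)
φ2=120.0°: virtual centre (-0.0505, 0.0875, -0.1159), radius l
arm 3 at φ=240.0°: e+L cos θ3 = 0.1859;  centre 3 = (-0.0930, -0.1610, -0.0311)
subtract pairs → two planes through P
linear system: -0.4666x+0.1750y = -0.0114−-0.3139z; -0.5514x+-0.3220y = 0.0004−-0.1442z
det = 0.2468;  x = 0.0146+-0.5119z,  y = -0.0264+0.4288z
into |P−centre ₁|² = l²: 1.4460z² + 0.0674z + -0.0717 = 0;  Δ = 0.4195;  z = -0.2473 or 0.2007 → z<0 root = -0.2473
x = 0.1412, y = -0.1324

(0.1412, -0.1324, -0.2473)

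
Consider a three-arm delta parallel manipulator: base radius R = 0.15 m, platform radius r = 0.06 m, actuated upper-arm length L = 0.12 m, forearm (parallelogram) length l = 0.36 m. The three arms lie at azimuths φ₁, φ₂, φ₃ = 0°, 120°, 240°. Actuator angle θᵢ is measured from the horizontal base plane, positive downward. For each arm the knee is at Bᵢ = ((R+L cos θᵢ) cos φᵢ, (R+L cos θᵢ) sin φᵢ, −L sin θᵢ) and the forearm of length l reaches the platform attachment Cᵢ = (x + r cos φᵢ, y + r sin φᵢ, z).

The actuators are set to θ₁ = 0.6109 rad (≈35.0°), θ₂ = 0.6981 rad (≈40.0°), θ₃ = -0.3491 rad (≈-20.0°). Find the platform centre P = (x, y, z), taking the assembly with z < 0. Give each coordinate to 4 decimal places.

φ1=0.0°: virtual centre (0.1883, 0.0000, -0.0688), radius l
arm 2 at φ=120.0°: e+L cos θ2 = 0.1819;  S2 = (-0.0910, 0.1576, -0.0771)
S3 = (0.2028·cos240.0°, 0.2028·sin240.0°, 0.0410) = (-0.1014, -0.1756, 0.0410)
|S₂|²−|S₁|² = -0.0011;  |S₃|²−|S₁|² = 0.0026
[-0.5585 0.3151 -0.0166]·P = -0.0011;  [-0.5794 -0.3512 0.2198]·P = 0.0026
det = 0.3787;  x = -0.0011+0.1675z,  y = -0.0056+0.3495z
sphere 1 gives Az²+Bz+C=0 with A=1.1502, B=0.0703, C=-0.0890;  B²−4AC=0.4142;  roots -0.3104, 0.2492;  negative root z = -0.3104
x = -0.0531, y = -0.1141

(-0.0531, -0.1141, -0.3104)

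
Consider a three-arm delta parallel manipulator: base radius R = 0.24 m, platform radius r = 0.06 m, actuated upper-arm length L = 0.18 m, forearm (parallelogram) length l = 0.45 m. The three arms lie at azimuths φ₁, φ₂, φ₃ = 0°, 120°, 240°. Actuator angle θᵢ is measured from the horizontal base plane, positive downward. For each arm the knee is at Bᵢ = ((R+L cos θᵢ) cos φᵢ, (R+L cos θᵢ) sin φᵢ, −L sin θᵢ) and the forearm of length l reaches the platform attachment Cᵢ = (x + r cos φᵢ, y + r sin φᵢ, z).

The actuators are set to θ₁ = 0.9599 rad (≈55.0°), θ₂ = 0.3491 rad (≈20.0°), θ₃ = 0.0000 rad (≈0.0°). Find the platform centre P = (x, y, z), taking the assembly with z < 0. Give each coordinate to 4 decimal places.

arm 1 at φ=0.0°: e+L cos θ1 = 0.2832;  O1 = (0.2832, 0.0000, -0.1474)
φ2=120.0°: virtual centre (-0.1746, 0.3024, -0.0616), radius l
arm 3 at φ=240.0°: e+L cos θ3 = 0.3600;  O3 = (-0.1800, -0.3118, 0.0000)
eliminate P² terms by subtracting sphere 1 from 2 and 3
[-0.9156 0.6047 0.1717]·P = 0.0237;  [-0.9265 -0.6235 0.2949]·P = 0.0276
det = 1.1312;  x = -0.0278+0.2523z,  y = -0.0029+0.0980z
quadratic in z: (1.0733)z²+(0.1373)z+(-0.0840)=0, √Δ=0.6159 → z ∈ {-0.3509, 0.2230}; z = -0.3509 (taking z<0)
x = -0.1164, y = -0.0373

(-0.1164, -0.0373, -0.3509)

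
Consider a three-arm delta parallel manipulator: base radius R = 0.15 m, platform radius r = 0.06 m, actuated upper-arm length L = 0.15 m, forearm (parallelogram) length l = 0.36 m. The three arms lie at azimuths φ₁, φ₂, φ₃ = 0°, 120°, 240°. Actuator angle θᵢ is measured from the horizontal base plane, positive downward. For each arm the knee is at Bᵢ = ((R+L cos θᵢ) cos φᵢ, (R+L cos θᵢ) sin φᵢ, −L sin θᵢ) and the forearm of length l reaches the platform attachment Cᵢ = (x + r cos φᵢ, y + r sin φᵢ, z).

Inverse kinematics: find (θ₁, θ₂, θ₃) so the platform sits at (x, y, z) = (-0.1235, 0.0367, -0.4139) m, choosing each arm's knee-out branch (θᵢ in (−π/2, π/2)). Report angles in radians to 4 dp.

arm 1 (φ=0.0°): x'=-0.1235, y'=0.0367
  A cos θ + B sin θ = C:  0.2135·cos θ + -0.4139·sin θ = -0.3705
  γ=atan2(-0.4139,0.2135)=-1.0946;  ψ=arccos(-0.7955)=2.4906;  θ1=γ+ψ≈1.3960
φ2=120.0° → target in arm frame (0.0935, 0.0886)
  A cos θ + B sin θ = C:  -0.0035·cos θ + -0.4139·sin θ = -0.2403
  √(A²+B²)=0.4139;  θ2 = -1.5793+2.1901 ≈ 0.6107
φ3=240.0° → target in arm frame (0.0300, -0.1253)
  A=0.0600, B=-0.4139, C=(l²−L²−A²−y'²−z²)/(2L)=-0.2784
  γ=atan2(-0.4139,0.0600)=-1.4268;  ψ=arccos(-0.6656)=2.2992;  θ3=γ+ψ≈0.8724

θ₁ = 1.3960, θ₂ = 0.6107, θ₃ = 0.8724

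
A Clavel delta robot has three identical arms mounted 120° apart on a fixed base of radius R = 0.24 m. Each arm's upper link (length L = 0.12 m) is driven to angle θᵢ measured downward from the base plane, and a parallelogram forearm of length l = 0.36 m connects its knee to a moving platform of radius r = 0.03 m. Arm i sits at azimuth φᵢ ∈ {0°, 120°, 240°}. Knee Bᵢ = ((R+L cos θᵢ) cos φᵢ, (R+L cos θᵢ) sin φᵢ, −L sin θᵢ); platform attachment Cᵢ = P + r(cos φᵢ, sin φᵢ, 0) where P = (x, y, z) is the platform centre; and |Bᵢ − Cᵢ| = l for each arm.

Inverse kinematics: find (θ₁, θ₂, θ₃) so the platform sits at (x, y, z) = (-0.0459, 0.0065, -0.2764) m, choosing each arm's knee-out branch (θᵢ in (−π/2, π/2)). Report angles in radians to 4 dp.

θ₁ = 1.0470, θ₂ = 0.5234, θ₃ = 0.6109

rotate P by −φ1: (-0.0459, 0.0065, -0.2764)
  A=0.2559, B=-0.2764, C=(l²−L²−A²−y'²−z²)/(2L)=-0.1114
  γ=atan2(-0.2764,0.2559)=-0.8239;  ψ=arccos(-0.2956)=1.8709;  θ1=γ+ψ≈1.0470
rotate P by −φ2: (0.0286, 0.0365, -0.2764)
  A=0.1814, B=-0.2764, C=(l²−L²−A²−y'²−z²)/(2L)=0.0190
  γ=atan2(-0.2764,0.1814)=-0.9900;  ψ=arccos(0.0574)=1.5133;  θ2=γ+ψ≈0.5234
arm 3 (φ=240.0°): x'=0.0173, y'=-0.0430
  A=0.1927, B=-0.2764, C=(l²−L²−A²−y'²−z²)/(2L)=-0.0007
  γ=atan2(-0.2764,0.1927)=-0.9620;  ψ=arccos(-0.0021)=1.5729;  θ3=γ+ψ≈0.6109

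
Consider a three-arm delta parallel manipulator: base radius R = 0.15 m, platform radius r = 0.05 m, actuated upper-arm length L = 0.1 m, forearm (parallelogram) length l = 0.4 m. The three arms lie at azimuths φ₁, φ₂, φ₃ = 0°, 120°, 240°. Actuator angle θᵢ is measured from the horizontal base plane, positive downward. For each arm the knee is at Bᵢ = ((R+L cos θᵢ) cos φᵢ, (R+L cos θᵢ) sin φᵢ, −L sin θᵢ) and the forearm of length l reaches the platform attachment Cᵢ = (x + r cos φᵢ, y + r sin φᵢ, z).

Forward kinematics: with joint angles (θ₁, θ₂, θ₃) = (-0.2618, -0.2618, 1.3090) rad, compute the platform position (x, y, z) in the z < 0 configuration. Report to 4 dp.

(0.1031, 0.1785, -0.3196)

centre 1 = (0.1966·cos0.0°, 0.1966·sin0.0°, 0.0259) = (0.1966, 0.0000, 0.0259)
arm 2 at φ=120.0°: e+L cos θ2 = 0.1966;  centre 2 = (-0.0983, 0.1703, 0.0259)
centre 3 = (0.1259·cos240.0°, 0.1259·sin240.0°, -0.0966) = (-0.0629, -0.1090, -0.0966)
subtract pairs → two planes through P
plane₁₂: -0.5898x+0.3405y+0.0000z = 0.0000
Cramer: x(z) = 0.0158-0.2732z;  y(z) = 0.0273-0.4731z
quadratic in z: (1.2985)z²+(0.0212)z+(-0.1259)=0, √Δ=0.8089 → z ∈ {-0.3196, 0.3033}; z = -0.3196 (taking z<0)
x = 0.1031, y = 0.1785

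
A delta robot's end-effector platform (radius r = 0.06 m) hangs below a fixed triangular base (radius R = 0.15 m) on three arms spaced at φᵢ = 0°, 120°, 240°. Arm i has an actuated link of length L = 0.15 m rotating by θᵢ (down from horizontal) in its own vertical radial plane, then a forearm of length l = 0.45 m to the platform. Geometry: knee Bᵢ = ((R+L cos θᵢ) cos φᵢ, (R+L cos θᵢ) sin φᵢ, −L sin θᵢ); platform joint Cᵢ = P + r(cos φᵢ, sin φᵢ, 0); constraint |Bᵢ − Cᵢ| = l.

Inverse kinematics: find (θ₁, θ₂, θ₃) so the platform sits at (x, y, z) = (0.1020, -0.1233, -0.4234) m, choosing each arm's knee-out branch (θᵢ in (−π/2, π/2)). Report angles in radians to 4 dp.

φ1=0.0° → target in arm frame (0.1020, -0.1233)
  e−x'=-0.0120;  (l²−L²−(e−x')²−y'²−z²)/2L = -0.0487
  γ=atan2(-0.4234,-0.0120)=-1.5991;  ψ=arccos(-0.1150)=1.6861;  θ1=γ+ψ≈0.0869
arm 2 (φ=120.0°): x'=-0.1578, y'=-0.0267
  A=0.2478, B=-0.4234, C=(l²−L²−A²−y'²−z²)/(2L)=-0.2046
  θ2 = atan2(B,A) + arccos(C/0.4906) = 0.9597
rotate P by −φ3: (0.0558, 0.1500, -0.4234)
  A cos θ + B sin θ = C:  0.0342·cos θ + -0.4234·sin θ = -0.0764
  √(A²+B²)=0.4248;  θ3 = -1.4902+1.7517 ≈ 0.2616

θ₁ = 0.0869, θ₂ = 0.9597, θ₃ = 0.2616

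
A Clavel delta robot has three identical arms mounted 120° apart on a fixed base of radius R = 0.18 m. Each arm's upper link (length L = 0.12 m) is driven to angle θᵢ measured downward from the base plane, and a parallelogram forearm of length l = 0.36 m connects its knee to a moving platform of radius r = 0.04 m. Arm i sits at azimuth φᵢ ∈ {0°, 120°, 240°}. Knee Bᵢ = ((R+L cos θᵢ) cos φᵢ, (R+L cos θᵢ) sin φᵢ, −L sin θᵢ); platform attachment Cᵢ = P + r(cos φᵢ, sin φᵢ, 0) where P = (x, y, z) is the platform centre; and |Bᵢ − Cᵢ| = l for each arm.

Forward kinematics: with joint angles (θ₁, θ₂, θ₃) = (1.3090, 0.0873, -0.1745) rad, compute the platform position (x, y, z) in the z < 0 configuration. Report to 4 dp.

S1 = (0.1711·cos0.0°, 0.1711·sin0.0°, -0.1159) = (0.1711, 0.0000, -0.1159)
φ2=120.0°: virtual centre (-0.1298, 0.2248, -0.0105), radius l
φ3=240.0°: virtual centre (-0.1291, -0.2236, 0.0208), radius l
eliminate P² terms by subtracting sphere 1 from 2 and 3
linear system: -0.6017x+0.4495y = 0.0248−0.2109z; -0.6003x+-0.4472y = 0.0244−0.2735z
Cramer: x(z) = -0.0409+0.4031z;  y(z) = 0.0004+0.0704z
into |P−S₁|² = l²: 1.1675z² + 0.0610z + -0.0712 = 0;  Δ = 0.3364;  z = -0.2745 or 0.2223 → z<0 root = -0.2745
x = -0.1516, y = -0.0190

(-0.1516, -0.0190, -0.2745)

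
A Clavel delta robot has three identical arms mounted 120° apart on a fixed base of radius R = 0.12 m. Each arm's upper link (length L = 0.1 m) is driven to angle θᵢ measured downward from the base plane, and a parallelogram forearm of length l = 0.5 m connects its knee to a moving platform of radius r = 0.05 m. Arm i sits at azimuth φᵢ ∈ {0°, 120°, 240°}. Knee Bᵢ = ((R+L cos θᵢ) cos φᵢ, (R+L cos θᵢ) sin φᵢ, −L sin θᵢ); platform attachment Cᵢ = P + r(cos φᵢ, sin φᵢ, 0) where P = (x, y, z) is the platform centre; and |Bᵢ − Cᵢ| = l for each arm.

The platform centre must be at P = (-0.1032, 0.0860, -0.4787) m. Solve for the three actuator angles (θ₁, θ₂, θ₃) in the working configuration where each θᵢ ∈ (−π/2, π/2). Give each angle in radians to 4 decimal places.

rotate P by −φ1: (-0.1032, 0.0860, -0.4787)
  e−x'=0.1732;  (l²−L²−(e−x')²−y'²−z²)/2L = -0.1327
  √(A²+B²)=0.5091;  θ1 = -1.2236+1.8346 ≈ 0.6110
rotate P by −φ2: (0.1261, 0.0464, -0.4787)
  e−x'=-0.0561;  (l²−L²−(e−x')²−y'²−z²)/2L = 0.0278
  √(A²+B²)=0.4820;  θ2 = -1.6874+1.5132 ≈ -0.1742
rotate P by −φ3: (-0.0229, -0.1324, -0.4787)
  e−x'=0.0929;  (l²−L²−(e−x')²−y'²−z²)/2L = -0.0765
  θ3 = atan2(B,A) + arccos(C/0.4876) = 0.3492

θ₁ = 0.6110, θ₂ = -0.1742, θ₃ = 0.3492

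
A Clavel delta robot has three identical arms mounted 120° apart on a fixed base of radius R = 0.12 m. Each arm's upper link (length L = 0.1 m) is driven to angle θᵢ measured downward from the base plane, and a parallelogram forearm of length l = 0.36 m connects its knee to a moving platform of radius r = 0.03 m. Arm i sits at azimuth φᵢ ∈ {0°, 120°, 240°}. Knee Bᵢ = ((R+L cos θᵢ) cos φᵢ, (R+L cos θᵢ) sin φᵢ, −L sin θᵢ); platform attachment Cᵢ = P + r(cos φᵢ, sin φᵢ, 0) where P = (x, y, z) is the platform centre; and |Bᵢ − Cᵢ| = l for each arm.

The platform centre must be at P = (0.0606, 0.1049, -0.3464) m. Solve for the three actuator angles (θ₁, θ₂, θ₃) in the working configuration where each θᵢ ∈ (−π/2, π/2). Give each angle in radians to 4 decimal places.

arm 1 (φ=0.0°): x'=0.0606, y'=0.1049
  e−x'=0.0294;  (l²−L²−(e−x')²−y'²−z²)/2L = -0.0613
  √(A²+B²)=0.3476;  θ1 = -1.4861+1.7481 ≈ 0.2619
rotate P by −φ2: (0.0605, -0.1049, -0.3464)
  A=0.0295, B=-0.3464, C=(l²−L²−A²−y'²−z²)/(2L)=-0.0614
  θ2 = atan2(B,A) + arccos(C/0.3476) = 0.2622
φ3=240.0° → target in arm frame (-0.1211, 0.0000)
  A=0.2111, B=-0.3464, C=(l²−L²−A²−y'²−z²)/(2L)=-0.2249
  γ=atan2(-0.3464,0.2111)=-1.0234;  ψ=arccos(-0.5543)=2.1583;  θ3=γ+ψ≈1.1350

θ₁ = 0.2619, θ₂ = 0.2622, θ₃ = 1.1350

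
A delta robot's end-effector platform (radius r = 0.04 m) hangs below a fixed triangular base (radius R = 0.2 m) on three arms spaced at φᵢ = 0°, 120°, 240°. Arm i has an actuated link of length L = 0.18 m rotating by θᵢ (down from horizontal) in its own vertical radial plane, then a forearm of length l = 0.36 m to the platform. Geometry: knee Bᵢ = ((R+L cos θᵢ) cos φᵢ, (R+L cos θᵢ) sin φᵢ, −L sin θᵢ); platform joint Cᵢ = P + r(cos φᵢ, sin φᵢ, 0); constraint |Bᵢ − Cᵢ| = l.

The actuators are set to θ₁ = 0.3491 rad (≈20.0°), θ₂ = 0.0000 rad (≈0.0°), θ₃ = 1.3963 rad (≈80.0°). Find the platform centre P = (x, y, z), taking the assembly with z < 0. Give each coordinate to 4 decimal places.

(0.0576, 0.1539, -0.2409)

arm 1 at φ=0.0°: ρ1 = 0.3291;  O1 = (0.3291, 0.0000, -0.0616)
O2 = (0.3400·cos120.0°, 0.3400·sin120.0°, 0.0000) = (-0.1700, 0.2944, 0.0000)
arm 3 at φ=240.0°: ρ3 = 0.1913;  O3 = (-0.0956, -0.1656, -0.1773)
|O₂|²−|O₁|² = 0.0035;  |O₃|²−|O₁|² = -0.0441
linear system: -0.9983x+0.5889y = 0.0035−0.1231z; -0.8495x+-0.3313y = -0.0441−-0.2314z
Cramer: x(z) = 0.0299-0.1149z;  y(z) = 0.0566-0.4039z
sphere 1 gives Az²+Bz+C=0 with A=1.1763, B=0.1462, C=-0.0331;  B²−4AC=0.1769;  roots -0.2409, 0.1166;  negative root z = -0.2409
x = 0.0576, y = 0.1539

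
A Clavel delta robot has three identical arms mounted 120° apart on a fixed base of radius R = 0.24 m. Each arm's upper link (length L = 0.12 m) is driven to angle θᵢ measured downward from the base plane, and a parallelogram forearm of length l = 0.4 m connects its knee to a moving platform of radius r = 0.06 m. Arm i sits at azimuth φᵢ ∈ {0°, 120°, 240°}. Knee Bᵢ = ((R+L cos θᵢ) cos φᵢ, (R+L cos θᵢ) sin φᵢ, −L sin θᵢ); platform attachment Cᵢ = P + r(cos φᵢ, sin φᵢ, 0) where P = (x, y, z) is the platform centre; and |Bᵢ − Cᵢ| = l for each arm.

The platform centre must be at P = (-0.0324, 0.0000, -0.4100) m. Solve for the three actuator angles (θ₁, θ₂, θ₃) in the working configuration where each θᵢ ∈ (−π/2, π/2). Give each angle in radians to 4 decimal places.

θ₁ = 1.1342, θ₂ = 0.8728, θ₃ = 0.8728

φ1=0.0° → target in arm frame (-0.0324, 0.0000)
  A cos θ + B sin θ = C:  0.2124·cos θ + -0.4100·sin θ = -0.2817
  θ1 = atan2(B,A) + arccos(C/0.4618) = 1.1342
φ2=120.0° → target in arm frame (0.0162, 0.0281)
  A=0.1638, B=-0.4100, C=(l²−L²−A²−y'²−z²)/(2L)=-0.2088
  √(A²+B²)=0.4415;  θ2 = -1.1907+2.0635 ≈ 0.8728
rotate P by −φ3: (0.0162, -0.0281, -0.4100)
  A=0.1638, B=-0.4100, C=(l²−L²−A²−y'²−z²)/(2L)=-0.2088
  γ=atan2(-0.4100,0.1638)=-1.1907;  ψ=arccos(-0.4730)=2.0635;  θ3=γ+ψ≈0.8728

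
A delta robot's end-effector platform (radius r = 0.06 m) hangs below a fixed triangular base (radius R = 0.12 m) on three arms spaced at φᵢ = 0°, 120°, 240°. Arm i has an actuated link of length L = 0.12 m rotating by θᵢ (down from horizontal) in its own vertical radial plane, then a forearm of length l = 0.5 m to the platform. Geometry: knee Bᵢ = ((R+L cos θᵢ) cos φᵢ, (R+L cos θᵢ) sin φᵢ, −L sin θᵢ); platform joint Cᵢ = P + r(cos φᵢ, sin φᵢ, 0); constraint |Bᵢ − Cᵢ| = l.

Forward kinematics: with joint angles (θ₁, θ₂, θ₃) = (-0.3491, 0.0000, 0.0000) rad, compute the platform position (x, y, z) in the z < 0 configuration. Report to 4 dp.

(0.0683, 0.0000, -0.4479)

arm 1 at φ=0.0°: (R−r)+L cos θ1 = 0.1728;  S1 = (0.1728, 0.0000, 0.0410)
φ2=120.0°: virtual centre (-0.0900, 0.1559, 0.0000), radius l
arm 3 at φ=240.0°: (R−r)+L cos θ3 = 0.1800;  S3 = (-0.0900, -0.1559, 0.0000)
subtract pairs → two planes through P
plane₁₂: -0.5255x+0.3118y+-0.0821z = 0.0009
det = 0.3277;  x = -0.0017+-0.1562z,  y = 0.0000+0.0000z
quadratic in z: (1.0244)z²+(-0.0276)z+(-0.2179)=0, √Δ=0.9453 → z ∈ {-0.4479, 0.4749}; z = -0.4479 (taking z<0)
x = 0.0683, y = 0.0000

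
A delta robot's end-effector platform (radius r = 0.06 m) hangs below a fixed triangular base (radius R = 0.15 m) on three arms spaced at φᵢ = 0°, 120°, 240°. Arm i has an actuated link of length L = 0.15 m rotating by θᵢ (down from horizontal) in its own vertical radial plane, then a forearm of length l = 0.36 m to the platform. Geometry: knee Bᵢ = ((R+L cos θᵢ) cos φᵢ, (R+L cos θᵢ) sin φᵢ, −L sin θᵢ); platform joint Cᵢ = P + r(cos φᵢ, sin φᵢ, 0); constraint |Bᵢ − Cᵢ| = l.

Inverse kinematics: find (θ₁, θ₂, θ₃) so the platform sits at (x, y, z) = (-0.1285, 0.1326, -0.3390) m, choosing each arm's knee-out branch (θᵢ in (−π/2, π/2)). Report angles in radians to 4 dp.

arm 1 (φ=0.0°): x'=-0.1285, y'=0.1326
  A cos θ + B sin θ = C:  0.2185·cos θ + -0.3390·sin θ = -0.2438
  θ1 = atan2(B,A) + arccos(C/0.4033) = 1.2217
arm 2 (φ=120.0°): x'=0.1791, y'=0.0450
  A=-0.0891, B=-0.3390, C=(l²−L²−A²−y'²−z²)/(2L)=-0.0593
  γ=atan2(-0.3390,-0.0891)=-1.8278;  ψ=arccos(-0.1691)=1.7407;  θ2=γ+ψ≈-0.0871
arm 3 (φ=240.0°): x'=-0.0506, y'=-0.1776
  e−x'=0.1406;  (l²−L²−(e−x')²−y'²−z²)/2L = -0.1971
  √(A²+B²)=0.3670;  θ3 = -1.1777+2.1377 ≈ 0.9600

θ₁ = 1.2217, θ₂ = -0.0871, θ₃ = 0.9600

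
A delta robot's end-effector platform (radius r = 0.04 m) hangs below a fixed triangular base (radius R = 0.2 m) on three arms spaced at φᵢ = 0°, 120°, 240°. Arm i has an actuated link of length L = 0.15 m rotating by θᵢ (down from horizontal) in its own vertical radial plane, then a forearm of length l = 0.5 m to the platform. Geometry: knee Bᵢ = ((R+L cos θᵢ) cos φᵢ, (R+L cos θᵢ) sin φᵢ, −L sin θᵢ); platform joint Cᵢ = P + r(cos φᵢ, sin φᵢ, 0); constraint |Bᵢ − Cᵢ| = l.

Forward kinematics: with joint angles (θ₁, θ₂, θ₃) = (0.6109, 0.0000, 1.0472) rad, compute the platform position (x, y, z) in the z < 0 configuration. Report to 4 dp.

(-0.0076, 0.1524, -0.4634)

φ1=0.0°: virtual centre (0.2829, 0.0000, -0.0860), radius l
φ2=120.0°: virtual centre (-0.1550, 0.2685, 0.0000), radius l
arm 3 at φ=240.0°: (R−r)+L cos θ3 = 0.2350;  centre 3 = (-0.1175, -0.2035, -0.1299)
|centre ₂|²−|centre ₁|² = 0.0087;  |centre ₃|²−|centre ₁|² = -0.0153
linear system: -0.8757x+0.5369y = 0.0087−0.1721z; -0.8007x+-0.4070y = -0.0153−-0.0877z
Cramer: x(z) = 0.0060+0.0292z;  y(z) = 0.0259-0.2729z
into |P−centre ₁|² = l²: 1.0753z² + 0.1418z + -0.1653 = 0;  Δ = 0.7309;  z = -0.4634 or 0.3316 → z<0 root = -0.4634
x = -0.0076, y = 0.1524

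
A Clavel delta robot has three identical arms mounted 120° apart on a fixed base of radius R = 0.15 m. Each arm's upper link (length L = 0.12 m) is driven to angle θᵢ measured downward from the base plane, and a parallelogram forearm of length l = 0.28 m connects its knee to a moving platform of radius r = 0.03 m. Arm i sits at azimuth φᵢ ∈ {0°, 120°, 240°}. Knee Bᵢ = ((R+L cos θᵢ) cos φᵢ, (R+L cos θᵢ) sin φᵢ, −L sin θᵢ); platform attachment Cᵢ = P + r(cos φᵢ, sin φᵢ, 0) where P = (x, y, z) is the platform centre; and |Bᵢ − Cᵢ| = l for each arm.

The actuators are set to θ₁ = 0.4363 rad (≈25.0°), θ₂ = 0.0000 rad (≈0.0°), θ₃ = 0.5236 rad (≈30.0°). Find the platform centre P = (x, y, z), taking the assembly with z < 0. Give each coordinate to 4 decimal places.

(-0.0119, 0.0329, -0.1900)

arm 1 at φ=0.0°: (R−r)+L cos θ1 = 0.2288;  S1 = (0.2288, 0.0000, -0.0507)
S2 = (0.2400·cos120.0°, 0.2400·sin120.0°, 0.0000) = (-0.1200, 0.2078, 0.0000)
arm 3 at φ=240.0°: (R−r)+L cos θ3 = 0.2239;  S3 = (-0.1120, -0.1939, -0.0600)
subtract pairs → two planes through P
[-0.6975 0.4157 0.1014]·P = 0.0027;  [-0.6814 -0.3878 -0.0186]·P = -0.0012
Cramer: x(z) = -0.0010+0.0571z;  y(z) = 0.0048-0.1482z
into |P−S₁|² = l²: 1.0252z² + 0.0738z + -0.0230 = 0;  Δ = 0.0998;  z = -0.1900 or 0.1181 → z<0 root = -0.1900
x = -0.0119, y = 0.0329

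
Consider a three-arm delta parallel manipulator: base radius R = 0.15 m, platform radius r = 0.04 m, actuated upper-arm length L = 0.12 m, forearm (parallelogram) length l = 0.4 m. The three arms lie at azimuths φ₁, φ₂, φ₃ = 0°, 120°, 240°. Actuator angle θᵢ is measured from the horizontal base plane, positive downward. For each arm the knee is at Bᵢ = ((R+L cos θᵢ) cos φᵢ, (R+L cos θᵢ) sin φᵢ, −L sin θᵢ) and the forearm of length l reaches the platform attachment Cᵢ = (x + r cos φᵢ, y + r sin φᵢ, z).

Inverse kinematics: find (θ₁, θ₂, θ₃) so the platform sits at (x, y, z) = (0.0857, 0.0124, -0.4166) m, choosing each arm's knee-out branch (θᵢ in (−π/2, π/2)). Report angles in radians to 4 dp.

θ₁ = 0.3489, θ₂ = 0.8721, θ₃ = 0.9595

φ1=0.0° → target in arm frame (0.0857, 0.0124)
  A=0.0243, B=-0.4166, C=(l²−L²−A²−y'²−z²)/(2L)=-0.1196
  θ1 = atan2(B,A) + arccos(C/0.4173) = 0.3489
φ2=120.0° → target in arm frame (-0.0321, -0.0804)
  A cos θ + B sin θ = C:  0.1421·cos θ + -0.4166·sin θ = -0.2276
  γ=atan2(-0.4166,0.1421)=-1.2421;  ψ=arccos(-0.5170)=2.1142;  θ2=γ+ψ≈0.8721
rotate P by −φ3: (-0.0536, 0.0680, -0.4166)
  e−x'=0.1636;  (l²−L²−(e−x')²−y'²−z²)/2L = -0.2473
  γ=atan2(-0.4166,0.1636)=-1.1966;  ψ=arccos(-0.5525)=2.1561;  θ3=γ+ψ≈0.9595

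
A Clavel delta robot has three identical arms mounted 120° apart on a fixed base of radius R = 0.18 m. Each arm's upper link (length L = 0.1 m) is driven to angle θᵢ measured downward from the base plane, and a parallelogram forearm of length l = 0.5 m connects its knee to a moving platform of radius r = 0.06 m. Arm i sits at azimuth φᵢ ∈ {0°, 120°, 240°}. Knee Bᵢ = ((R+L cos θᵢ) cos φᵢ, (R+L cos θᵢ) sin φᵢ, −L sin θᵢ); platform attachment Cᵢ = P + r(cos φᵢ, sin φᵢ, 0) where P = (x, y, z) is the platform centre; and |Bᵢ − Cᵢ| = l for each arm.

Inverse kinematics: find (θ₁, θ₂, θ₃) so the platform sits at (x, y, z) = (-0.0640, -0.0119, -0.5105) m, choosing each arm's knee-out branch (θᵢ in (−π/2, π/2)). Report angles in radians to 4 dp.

rotate P by −φ1: (-0.0640, -0.0119, -0.5105)
  A=0.1840, B=-0.5105, C=(l²−L²−A²−y'²−z²)/(2L)=-0.2730
  √(A²+B²)=0.5426;  θ1 = -1.2249+2.0980 ≈ 0.8732
φ2=120.0° → target in arm frame (0.0217, 0.0614)
  A cos θ + B sin θ = C:  0.0983·cos θ + -0.5105·sin θ = -0.1702
  θ2 = atan2(B,A) + arccos(C/0.5199) = 0.5238
φ3=240.0° → target in arm frame (0.0423, -0.0495)
  A cos θ + B sin θ = C:  0.0777·cos θ + -0.5105·sin θ = -0.1455
  γ=atan2(-0.5105,0.0777)=-1.4198;  ψ=arccos(-0.2817)=1.8564;  θ3=γ+ψ≈0.4366

θ₁ = 0.8732, θ₂ = 0.5238, θ₃ = 0.4366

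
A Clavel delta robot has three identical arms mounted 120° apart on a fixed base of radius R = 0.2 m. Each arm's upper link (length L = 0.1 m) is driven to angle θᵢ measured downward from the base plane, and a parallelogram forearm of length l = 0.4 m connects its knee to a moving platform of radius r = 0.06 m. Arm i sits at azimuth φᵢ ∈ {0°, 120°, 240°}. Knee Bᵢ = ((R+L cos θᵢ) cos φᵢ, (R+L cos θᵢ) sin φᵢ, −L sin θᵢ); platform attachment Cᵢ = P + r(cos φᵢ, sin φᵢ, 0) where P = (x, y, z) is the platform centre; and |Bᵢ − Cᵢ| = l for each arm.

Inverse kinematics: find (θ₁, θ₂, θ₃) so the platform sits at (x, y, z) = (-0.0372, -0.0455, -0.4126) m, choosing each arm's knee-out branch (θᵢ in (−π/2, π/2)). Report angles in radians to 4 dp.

θ₁ = 1.0467, θ₂ = 0.9595, θ₃ = 0.5235

arm 1 (φ=0.0°): x'=-0.0372, y'=-0.0455
  e−x'=0.1772;  (l²−L²−(e−x')²−y'²−z²)/2L = -0.2685
  γ=atan2(-0.4126,0.1772)=-1.1651;  ψ=arccos(-0.5980)=2.2118;  θ1=γ+ψ≈1.0467
rotate P by −φ2: (-0.0208, 0.0550, -0.4126)
  A cos θ + B sin θ = C:  0.1608·cos θ + -0.4126·sin θ = -0.2456
  √(A²+B²)=0.4428;  θ2 = -1.1992+2.1587 ≈ 0.9595
arm 3 (φ=240.0°): x'=0.0580, y'=-0.0095
  e−x'=0.0820;  (l²−L²−(e−x')²−y'²−z²)/2L = -0.1353
  θ3 = atan2(B,A) + arccos(C/0.4207) = 0.5235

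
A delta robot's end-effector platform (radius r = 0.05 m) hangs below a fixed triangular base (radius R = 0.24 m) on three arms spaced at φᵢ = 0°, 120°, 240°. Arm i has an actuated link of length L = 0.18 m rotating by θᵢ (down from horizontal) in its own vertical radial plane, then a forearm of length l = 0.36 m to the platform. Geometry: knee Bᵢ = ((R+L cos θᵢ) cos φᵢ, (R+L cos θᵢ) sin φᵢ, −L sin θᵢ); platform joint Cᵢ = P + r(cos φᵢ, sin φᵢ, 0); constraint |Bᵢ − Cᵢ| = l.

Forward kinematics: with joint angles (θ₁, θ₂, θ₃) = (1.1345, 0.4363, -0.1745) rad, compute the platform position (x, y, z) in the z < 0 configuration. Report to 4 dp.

(-0.0925, -0.0321, -0.1675)

S1 = (0.2661·cos0.0°, 0.2661·sin0.0°, -0.1631) = (0.2661, 0.0000, -0.1631)
S2 = (0.3531·cos120.0°, 0.3531·sin120.0°, -0.0761) = (-0.1766, 0.3058, -0.0761)
S3 = (0.3673·cos240.0°, 0.3673·sin240.0°, 0.0313) = (-0.1836, -0.3181, 0.0313)
subtract pairs → two planes through P
linear system: -0.8853x+0.6117y = 0.0331−0.1741z; -0.8994x+-0.6361y = 0.0385−0.3888z
Cramer: x(z) = -0.0400+0.3131z;  y(z) = -0.0038+0.1685z
into |P−S₁|² = l²: 1.1264z² + 0.1333z + -0.0093 = 0;  Δ = 0.0595;  z = -0.1675 or 0.0492 → z<0 root = -0.1675
x = -0.0925, y = -0.0321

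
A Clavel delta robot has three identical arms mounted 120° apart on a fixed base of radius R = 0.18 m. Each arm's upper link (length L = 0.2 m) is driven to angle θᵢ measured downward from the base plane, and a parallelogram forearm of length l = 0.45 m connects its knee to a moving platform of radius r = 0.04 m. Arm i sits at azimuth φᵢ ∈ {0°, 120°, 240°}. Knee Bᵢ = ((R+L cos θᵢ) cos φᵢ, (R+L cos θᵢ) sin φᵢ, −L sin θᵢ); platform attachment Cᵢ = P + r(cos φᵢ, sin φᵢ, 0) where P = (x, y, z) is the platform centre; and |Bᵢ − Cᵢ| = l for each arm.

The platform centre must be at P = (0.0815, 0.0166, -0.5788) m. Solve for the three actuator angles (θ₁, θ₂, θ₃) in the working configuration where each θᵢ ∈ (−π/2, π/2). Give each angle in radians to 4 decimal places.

θ₁ = 0.9598, θ₂ = 1.3090, θ₃ = 1.3964

φ1=0.0° → target in arm frame (0.0815, 0.0166)
  A=0.0585, B=-0.5788, C=(l²−L²−A²−y'²−z²)/(2L)=-0.4405
  θ1 = atan2(B,A) + arccos(C/0.5817) = 0.9598
arm 2 (φ=120.0°): x'=-0.0264, y'=-0.0789
  A cos θ + B sin θ = C:  0.1664·cos θ + -0.5788·sin θ = -0.5160
  θ2 = atan2(B,A) + arccos(C/0.6022) = 1.3090
rotate P by −φ3: (-0.0551, 0.0623, -0.5788)
  e−x'=0.1951;  (l²−L²−(e−x')²−y'²−z²)/2L = -0.5362
  √(A²+B²)=0.6108;  θ3 = -1.2456+2.6420 ≈ 1.3964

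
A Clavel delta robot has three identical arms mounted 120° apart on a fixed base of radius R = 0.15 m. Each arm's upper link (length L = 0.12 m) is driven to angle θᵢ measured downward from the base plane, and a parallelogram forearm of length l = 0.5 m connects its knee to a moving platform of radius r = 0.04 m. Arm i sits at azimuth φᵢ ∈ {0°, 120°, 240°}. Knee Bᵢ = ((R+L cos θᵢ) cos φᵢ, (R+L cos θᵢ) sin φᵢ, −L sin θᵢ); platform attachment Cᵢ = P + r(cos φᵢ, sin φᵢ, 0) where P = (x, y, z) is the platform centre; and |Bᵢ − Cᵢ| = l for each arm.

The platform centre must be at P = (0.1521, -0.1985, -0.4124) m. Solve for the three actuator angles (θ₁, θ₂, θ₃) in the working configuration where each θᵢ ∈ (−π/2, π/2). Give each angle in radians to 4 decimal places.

φ1=0.0° → target in arm frame (0.1521, -0.1985)
  A cos θ + B sin θ = C:  -0.0421·cos θ + -0.4124·sin θ = 0.1015
  θ1 = atan2(B,A) + arccos(C/0.4145) = -0.3490
rotate P by −φ2: (-0.2480, -0.0325, -0.4124)
  A=0.3580, B=-0.4124, C=(l²−L²−A²−y'²−z²)/(2L)=-0.2653
  √(A²+B²)=0.5461;  θ2 = -0.8560+2.0780 ≈ 1.2220
arm 3 (φ=240.0°): x'=0.0959, y'=0.2310
  A=0.0141, B=-0.4124, C=(l²−L²−A²−y'²−z²)/(2L)=0.0499
  θ3 = atan2(B,A) + arccos(C/0.4126) = -0.0870

θ₁ = -0.3490, θ₂ = 1.2220, θ₃ = -0.0870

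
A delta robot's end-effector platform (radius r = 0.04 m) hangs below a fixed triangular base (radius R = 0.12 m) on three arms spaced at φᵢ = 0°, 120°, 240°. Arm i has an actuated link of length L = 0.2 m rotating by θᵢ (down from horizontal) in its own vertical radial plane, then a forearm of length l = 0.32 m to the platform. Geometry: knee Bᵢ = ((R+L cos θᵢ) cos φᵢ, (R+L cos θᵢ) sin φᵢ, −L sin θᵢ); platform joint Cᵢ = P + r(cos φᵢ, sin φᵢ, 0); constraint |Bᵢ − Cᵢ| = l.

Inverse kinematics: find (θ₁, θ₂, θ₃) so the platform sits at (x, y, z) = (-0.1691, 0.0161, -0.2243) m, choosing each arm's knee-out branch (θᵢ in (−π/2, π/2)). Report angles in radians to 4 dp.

θ₁ = 1.2217, θ₂ = 0.0001, θ₃ = 0.1744

rotate P by −φ1: (-0.1691, 0.0161, -0.2243)
  A=0.2491, B=-0.2243, C=(l²−L²−A²−y'²−z²)/(2L)=-0.1256
  √(A²+B²)=0.3352;  θ1 = -0.7331+1.9547 ≈ 1.2217
rotate P by −φ2: (0.0985, 0.1384, -0.2243)
  A=-0.0185, B=-0.2243, C=(l²−L²−A²−y'²−z²)/(2L)=-0.0185
  θ2 = atan2(B,A) + arccos(C/0.2251) = 0.0001
arm 3 (φ=240.0°): x'=0.0706, y'=-0.1545
  A=0.0094, B=-0.2243, C=(l²−L²−A²−y'²−z²)/(2L)=-0.0297
  θ3 = atan2(B,A) + arccos(C/0.2245) = 0.1744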